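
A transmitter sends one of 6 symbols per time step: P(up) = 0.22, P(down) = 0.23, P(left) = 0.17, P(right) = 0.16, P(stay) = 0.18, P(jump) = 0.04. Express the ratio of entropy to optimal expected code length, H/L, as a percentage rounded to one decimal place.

Entropy H = −Σ p log₂ p ≈ 2.4569 bits.
Huffman merges: 1/25+4/25→1/5; 17/100+9/50→7/20; 1/5+11/50→21/50; 23/100+7/20→29/50; 21/50+29/50→1. L = 51/20 ≈ 2.5500.
Efficiency = H/L = 2.4569/2.5500 = 96.3%.

96.3%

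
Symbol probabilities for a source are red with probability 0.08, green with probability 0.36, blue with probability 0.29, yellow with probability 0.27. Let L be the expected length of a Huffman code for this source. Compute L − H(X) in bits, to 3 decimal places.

0.140 bits

Entropy H = −Σ p log₂ p ≈ 1.8500 bits.
Huffman merges: 2/25+27/100→7/20; 29/100+7/20→16/25; 9/25+16/25→1. L = 199/100 ≈ 1.9900.
L − H = 1.9900 − 1.8500 = 0.140 bits.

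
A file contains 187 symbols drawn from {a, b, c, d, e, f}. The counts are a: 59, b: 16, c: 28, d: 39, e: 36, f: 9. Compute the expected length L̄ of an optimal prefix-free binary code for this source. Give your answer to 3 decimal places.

Probabilities are the counts divided by 187.
Repeatedly combine the two least-probable nodes; the expected code length is the sum of the merged weights.
merge 9/187 + 16/187 → 25/187
merge 25/187 + 28/187 → 53/187
merge 36/187 + 39/187 → 75/187
merge 53/187 + 59/187 → 112/187
merge 75/187 + 112/187 → 1
L = 25/187 + 53/187 + 75/187 + 112/187 + 1 = 452/187 ≈ 2.417 bits/symbol.

2.417 bits/symbol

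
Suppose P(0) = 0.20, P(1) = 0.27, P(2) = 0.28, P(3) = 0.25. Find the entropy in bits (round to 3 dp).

H = −Σ pᵢ log₂ pᵢ.
−0.20·log₂(0.20) = 0.4644
−0.27·log₂(0.27) = 0.5100
−0.28·log₂(0.28) = 0.5142
−0.25·log₂(0.25) = 0.5000
Sum ≈ 1.9886 → 1.989 bits.

1.989 bits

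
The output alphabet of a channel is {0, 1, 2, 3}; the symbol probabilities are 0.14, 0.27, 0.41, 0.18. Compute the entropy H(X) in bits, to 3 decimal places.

1.880 bits

H = −Σ pᵢ log₂ pᵢ.
−0.14·log₂(0.14) = 0.3971
−0.27·log₂(0.27) = 0.5100
−0.41·log₂(0.41) = 0.5274
−0.18·log₂(0.18) = 0.4453
Sum ≈ 1.8798 → 1.880 bits.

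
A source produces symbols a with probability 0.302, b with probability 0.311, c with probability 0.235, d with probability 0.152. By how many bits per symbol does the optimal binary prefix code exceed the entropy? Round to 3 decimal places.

Entropy H = −Σ p log₂ p ≈ 1.9498 bits.
Huffman merges: 19/125+47/200→387/1000; 151/500+311/1000→613/1000; 387/1000+613/1000→1. L = 2 ≈ 2.0000.
L − H = 2.0000 − 1.9498 = 0.050 bits.

0.050 bits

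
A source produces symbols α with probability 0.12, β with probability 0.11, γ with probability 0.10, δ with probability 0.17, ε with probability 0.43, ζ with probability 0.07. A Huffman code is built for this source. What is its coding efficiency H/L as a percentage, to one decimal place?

98.5%

Entropy H = −Σ p log₂ p ≈ 2.2763 bits.
Huffman merges: 7/100+1/10→17/100; 11/100+3/25→23/100; 17/100+17/100→17/50; 23/100+17/50→57/100; 43/100+57/100→1. L = 231/100 ≈ 2.3100.
Efficiency = H/L = 2.2763/2.3100 = 98.5%.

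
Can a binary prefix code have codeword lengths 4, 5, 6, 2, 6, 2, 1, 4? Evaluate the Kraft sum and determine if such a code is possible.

With common denominator 2^6 = 64: Σ 2^(−ℓᵢ) = 4/64 + 2/64 + 1/64 + 16/64 + 1/64 + 16/64 + 32/64 + 4/64 = 76/64 = 1.1875.
Kraft's inequality requires Σ ≤ 1; here Σ = 1.1875 > 1, so no such prefix code exists.

1.1875; no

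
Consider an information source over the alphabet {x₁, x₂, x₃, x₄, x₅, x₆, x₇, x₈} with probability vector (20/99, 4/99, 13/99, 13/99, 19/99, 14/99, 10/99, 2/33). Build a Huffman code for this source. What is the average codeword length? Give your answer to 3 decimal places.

Repeatedly combine the two least-probable nodes; the expected code length is the sum of the merged weights.
merge 4/99 + 2/33 → 10/99
merge 10/99 + 10/99 → 20/99
merge 13/99 + 13/99 → 26/99
merge 14/99 + 19/99 → 1/3
merge 20/99 + 20/99 → 40/99
merge 26/99 + 1/3 → 59/99
merge 40/99 + 59/99 → 1
L = 10/99 + 20/99 + 26/99 + 1/3 + 40/99 + 59/99 + 1 = 287/99 ≈ 2.899 bits/symbol.

2.899 bits/symbol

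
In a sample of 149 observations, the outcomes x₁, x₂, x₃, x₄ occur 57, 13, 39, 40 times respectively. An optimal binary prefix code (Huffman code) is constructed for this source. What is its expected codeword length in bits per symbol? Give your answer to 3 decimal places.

Probabilities are the counts divided by 149.
Repeatedly combine the two least-probable nodes; the expected code length is the sum of the merged weights.
merge 13/149 + 39/149 → 52/149
merge 40/149 + 52/149 → 92/149
merge 57/149 + 92/149 → 1
L = 52/149 + 92/149 + 1 = 293/149 ≈ 1.966 bits/symbol.

1.966 bits/symbol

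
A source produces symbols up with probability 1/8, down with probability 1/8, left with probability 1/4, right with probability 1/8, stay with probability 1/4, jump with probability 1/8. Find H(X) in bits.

2.5 bits

Each probability is a power of 1/2, so log₂(1/p) is an integer.
H = Σ p·log₂(1/p) = 1/8·3 + 1/8·3 + 1/4·2 + 1/8·3 + 1/4·2 + 1/8·3 = 2.5 bits.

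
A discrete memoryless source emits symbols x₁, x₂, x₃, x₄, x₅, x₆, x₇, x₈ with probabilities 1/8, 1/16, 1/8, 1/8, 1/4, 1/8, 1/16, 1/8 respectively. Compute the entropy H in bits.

2.875 bits

Each probability is a power of 1/2, so log₂(1/p) is an integer.
H = Σ p·log₂(1/p) = 1/8·3 + 1/16·4 + 1/8·3 + 1/8·3 + 1/4·2 + 1/8·3 + 1/16·4 + 1/8·3 = 2.875 bits.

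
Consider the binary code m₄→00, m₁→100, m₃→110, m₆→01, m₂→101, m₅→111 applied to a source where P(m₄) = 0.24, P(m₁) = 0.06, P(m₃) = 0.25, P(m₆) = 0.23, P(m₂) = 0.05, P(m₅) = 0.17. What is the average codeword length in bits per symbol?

L̄ = Σ pᵢ·ℓᵢ = 0.24·2 + 0.06·3 + 0.25·3 + 0.23·2 + 0.05·3 + 0.17·3 = 2.53 bits/symbol.

2.53 bits/symbol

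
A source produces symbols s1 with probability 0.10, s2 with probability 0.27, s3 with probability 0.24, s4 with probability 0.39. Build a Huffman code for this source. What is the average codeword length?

Repeatedly combine the two least-probable nodes; the expected code length is the sum of the merged weights.
merge 1/10 + 6/25 → 17/50
merge 27/100 + 17/50 → 61/100
merge 39/100 + 61/100 → 1
L = 17/50 + 61/100 + 1 = 39/20 = 1.95 bits/symbol.

1.95 bits/symbol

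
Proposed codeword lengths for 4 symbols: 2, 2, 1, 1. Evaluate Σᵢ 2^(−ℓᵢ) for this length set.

1.5

With common denominator 2^2 = 4: Σ 2^(−ℓᵢ) = 1/4 + 1/4 + 2/4 + 2/4 = 6/4 = 1.5.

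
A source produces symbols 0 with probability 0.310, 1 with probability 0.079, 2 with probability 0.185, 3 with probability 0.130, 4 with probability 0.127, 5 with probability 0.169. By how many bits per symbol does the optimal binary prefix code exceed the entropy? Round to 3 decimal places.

0.047 bits

Entropy H = −Σ p log₂ p ≈ 2.4577 bits.
Huffman merges: 79/1000+127/1000→103/500; 13/100+169/1000→299/1000; 37/200+103/500→391/1000; 299/1000+31/100→609/1000; 391/1000+609/1000→1. L = 501/200 ≈ 2.5050.
L − H = 2.5050 − 2.4577 = 0.047 bits.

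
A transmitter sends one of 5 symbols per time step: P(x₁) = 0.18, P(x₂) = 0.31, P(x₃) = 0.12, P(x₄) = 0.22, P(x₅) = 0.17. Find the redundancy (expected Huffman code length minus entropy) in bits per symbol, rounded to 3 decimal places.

Entropy H = −Σ p log₂ p ≈ 2.2513 bits.
Huffman merges: 3/25+17/100→29/100; 9/50+11/50→2/5; 29/100+31/100→3/5; 2/5+3/5→1. L = 229/100 ≈ 2.2900.
L − H = 2.2900 − 2.2513 = 0.039 bits.

0.039 bits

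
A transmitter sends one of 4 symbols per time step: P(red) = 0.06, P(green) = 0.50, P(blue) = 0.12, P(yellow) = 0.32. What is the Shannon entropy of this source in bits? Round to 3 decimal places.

H = −Σ pᵢ log₂ pᵢ.
−0.06·log₂(0.06) = 0.2435
−0.50·log₂(0.50) = 0.5000
−0.12·log₂(0.12) = 0.3671
−0.32·log₂(0.32) = 0.5260
Sum ≈ 1.6366 → 1.637 bits.

1.637 bits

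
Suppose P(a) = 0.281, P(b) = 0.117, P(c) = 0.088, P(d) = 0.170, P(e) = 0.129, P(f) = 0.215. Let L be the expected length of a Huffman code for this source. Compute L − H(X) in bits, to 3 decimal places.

Entropy H = −Σ p log₂ p ≈ 2.4778 bits.
Huffman merges: 11/125+117/1000→41/200; 129/1000+17/100→299/1000; 41/200+43/200→21/50; 281/1000+299/1000→29/50; 21/50+29/50→1. L = 313/125 ≈ 2.5040.
L − H = 2.5040 − 2.4778 = 0.026 bits.

0.026 bits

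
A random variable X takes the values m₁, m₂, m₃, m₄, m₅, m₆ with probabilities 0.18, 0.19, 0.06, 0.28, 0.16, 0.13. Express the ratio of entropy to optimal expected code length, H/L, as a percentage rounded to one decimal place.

97.4%

Entropy H = −Σ p log₂ p ≈ 2.4639 bits.
Huffman merges: 3/50+13/100→19/100; 4/25+9/50→17/50; 19/100+19/100→19/50; 7/25+17/50→31/50; 19/50+31/50→1. L = 253/100 ≈ 2.5300.
Efficiency = H/L = 2.4639/2.5300 = 97.4%.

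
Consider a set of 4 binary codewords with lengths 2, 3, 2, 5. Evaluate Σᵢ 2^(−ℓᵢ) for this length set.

0.65625

With common denominator 2^5 = 32: Σ 2^(−ℓᵢ) = 8/32 + 4/32 + 8/32 + 1/32 = 21/32 = 0.65625.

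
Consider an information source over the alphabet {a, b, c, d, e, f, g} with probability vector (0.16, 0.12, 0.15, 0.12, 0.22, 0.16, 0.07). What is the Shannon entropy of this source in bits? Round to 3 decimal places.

H = −Σ pᵢ log₂ pᵢ.
−0.16·log₂(0.16) = 0.4230
−0.12·log₂(0.12) = 0.3671
−0.15·log₂(0.15) = 0.4105
−0.12·log₂(0.12) = 0.3671
−0.22·log₂(0.22) = 0.4806
−0.16·log₂(0.16) = 0.4230
−0.07·log₂(0.07) = 0.2686
Sum ≈ 2.7398 → 2.740 bits.

2.740 bits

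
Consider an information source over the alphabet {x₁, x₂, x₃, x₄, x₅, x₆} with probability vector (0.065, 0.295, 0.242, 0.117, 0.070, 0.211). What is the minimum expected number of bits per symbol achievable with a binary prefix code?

2.387 bits/symbol

Repeatedly combine the two least-probable nodes; the expected code length is the sum of the merged weights.
merge 13/200 + 7/100 → 27/200
merge 117/1000 + 27/200 → 63/250
merge 211/1000 + 121/500 → 453/1000
merge 63/250 + 59/200 → 547/1000
merge 453/1000 + 547/1000 → 1
L = 27/200 + 63/250 + 453/1000 + 547/1000 + 1 = 2387/1000 = 2.387 bits/symbol.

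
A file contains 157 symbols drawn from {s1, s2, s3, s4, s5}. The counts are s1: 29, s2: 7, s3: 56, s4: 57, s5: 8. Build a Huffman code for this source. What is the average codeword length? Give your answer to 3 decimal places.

2.013 bits/symbol

Probabilities are the counts divided by 157.
Repeatedly combine the two least-probable nodes; the expected code length is the sum of the merged weights.
merge 7/157 + 8/157 → 15/157
merge 15/157 + 29/157 → 44/157
merge 44/157 + 56/157 → 100/157
merge 57/157 + 100/157 → 1
L = 15/157 + 44/157 + 100/157 + 1 = 316/157 ≈ 2.013 bits/symbol.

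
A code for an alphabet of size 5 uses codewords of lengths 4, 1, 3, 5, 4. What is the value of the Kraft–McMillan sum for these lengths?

With common denominator 2^5 = 32: Σ 2^(−ℓᵢ) = 2/32 + 16/32 + 4/32 + 1/32 + 2/32 = 25/32 = 0.78125.

0.78125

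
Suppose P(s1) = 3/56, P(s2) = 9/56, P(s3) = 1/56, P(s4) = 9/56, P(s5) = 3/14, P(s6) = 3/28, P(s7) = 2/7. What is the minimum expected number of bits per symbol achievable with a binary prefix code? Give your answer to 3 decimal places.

2.571 bits/symbol

Repeatedly combine the two least-probable nodes; the expected code length is the sum of the merged weights.
merge 1/56 + 3/56 → 1/14
merge 1/14 + 3/28 → 5/28
merge 9/56 + 9/56 → 9/28
merge 5/28 + 3/14 → 11/28
merge 2/7 + 9/28 → 17/28
merge 11/28 + 17/28 → 1
L = 1/14 + 5/28 + 9/28 + 11/28 + 17/28 + 1 = 18/7 ≈ 2.571 bits/symbol.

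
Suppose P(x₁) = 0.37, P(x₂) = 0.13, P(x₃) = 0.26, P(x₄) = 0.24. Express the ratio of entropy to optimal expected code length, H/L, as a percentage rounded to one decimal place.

Entropy H = −Σ p log₂ p ≈ 1.9128 bits.
Huffman merges: 13/100+6/25→37/100; 13/50+37/100→63/100; 37/100+63/100→1. L = 2 ≈ 2.0000.
Efficiency = H/L = 1.9128/2.0000 = 95.6%.

95.6%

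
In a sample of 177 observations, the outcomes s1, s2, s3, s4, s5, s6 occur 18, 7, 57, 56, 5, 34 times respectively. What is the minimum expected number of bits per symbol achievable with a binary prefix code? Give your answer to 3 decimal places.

Probabilities are the counts divided by 177.
Repeatedly combine the two least-probable nodes; the expected code length is the sum of the merged weights.
merge 5/177 + 7/177 → 4/59
merge 4/59 + 6/59 → 10/59
merge 10/59 + 34/177 → 64/177
merge 56/177 + 19/59 → 113/177
merge 64/177 + 113/177 → 1
L = 4/59 + 10/59 + 64/177 + 113/177 + 1 = 132/59 ≈ 2.237 bits/symbol.

2.237 bits/symbol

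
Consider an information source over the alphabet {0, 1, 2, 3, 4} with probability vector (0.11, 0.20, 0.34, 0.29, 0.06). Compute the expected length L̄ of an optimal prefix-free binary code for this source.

Repeatedly combine the two least-probable nodes; the expected code length is the sum of the merged weights.
merge 3/50 + 11/100 → 17/100
merge 17/100 + 1/5 → 37/100
merge 29/100 + 17/50 → 63/100
merge 37/100 + 63/100 → 1
L = 17/100 + 37/100 + 63/100 + 1 = 217/100 = 2.17 bits/symbol.

2.17 bits/symbol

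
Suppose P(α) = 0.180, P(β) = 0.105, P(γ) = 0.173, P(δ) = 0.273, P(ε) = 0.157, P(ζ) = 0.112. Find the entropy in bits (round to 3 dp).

2.509 bits

H = −Σ pᵢ log₂ pᵢ.
−0.180·log₂(0.180) = 0.4453
−0.105·log₂(0.105) = 0.3414
−0.173·log₂(0.173) = 0.4379
−0.273·log₂(0.273) = 0.5113
−0.157·log₂(0.157) = 0.4194
−0.112·log₂(0.112) = 0.3537
Sum ≈ 2.5091 → 2.509 bits.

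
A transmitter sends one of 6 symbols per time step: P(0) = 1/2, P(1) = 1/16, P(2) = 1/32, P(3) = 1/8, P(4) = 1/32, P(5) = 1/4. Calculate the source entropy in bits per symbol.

1.9375 bits

Each probability is a power of 1/2, so log₂(1/p) is an integer.
H = Σ p·log₂(1/p) = 1/2·1 + 1/16·4 + 1/32·5 + 1/8·3 + 1/32·5 + 1/4·2 = 1.9375 bits.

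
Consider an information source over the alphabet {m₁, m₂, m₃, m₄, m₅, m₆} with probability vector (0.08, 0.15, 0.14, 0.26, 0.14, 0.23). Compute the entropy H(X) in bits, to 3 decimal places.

2.489 bits

H = −Σ pᵢ log₂ pᵢ.
−0.08·log₂(0.08) = 0.2915
−0.15·log₂(0.15) = 0.4105
−0.14·log₂(0.14) = 0.3971
−0.26·log₂(0.26) = 0.5053
−0.14·log₂(0.14) = 0.3971
−0.23·log₂(0.23) = 0.4877
Sum ≈ 2.4892 → 2.489 bits.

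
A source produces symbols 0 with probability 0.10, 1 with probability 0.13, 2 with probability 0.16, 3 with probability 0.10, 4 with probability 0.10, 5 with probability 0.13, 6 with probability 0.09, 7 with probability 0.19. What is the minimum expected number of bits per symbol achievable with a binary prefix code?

Repeatedly combine the two least-probable nodes; the expected code length is the sum of the merged weights.
merge 9/100 + 1/10 → 19/100
merge 1/10 + 1/10 → 1/5
merge 13/100 + 13/100 → 13/50
merge 4/25 + 19/100 → 7/20
merge 19/100 + 1/5 → 39/100
merge 13/50 + 7/20 → 61/100
merge 39/100 + 61/100 → 1
L = 19/100 + 1/5 + 13/50 + 7/20 + 39/100 + 61/100 + 1 = 3 bits/symbol.

3 bits/symbol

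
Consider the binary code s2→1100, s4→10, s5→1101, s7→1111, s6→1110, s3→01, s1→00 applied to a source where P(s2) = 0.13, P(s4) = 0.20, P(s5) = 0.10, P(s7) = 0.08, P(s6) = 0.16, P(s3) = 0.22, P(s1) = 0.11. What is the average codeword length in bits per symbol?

2.94 bits/symbol

L̄ = Σ pᵢ·ℓᵢ = 0.13·4 + 0.20·2 + 0.10·4 + 0.08·4 + 0.16·4 + 0.22·2 + 0.11·2 = 2.94 bits/symbol.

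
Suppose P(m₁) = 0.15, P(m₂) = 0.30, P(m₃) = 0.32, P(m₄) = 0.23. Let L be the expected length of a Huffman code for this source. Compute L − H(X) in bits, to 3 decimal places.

Entropy H = −Σ p log₂ p ≈ 1.9453 bits.
Huffman merges: 3/20+23/100→19/50; 3/10+8/25→31/50; 19/50+31/50→1. L = 2 ≈ 2.0000.
L − H = 2.0000 − 1.9453 = 0.055 bits.

0.055 bits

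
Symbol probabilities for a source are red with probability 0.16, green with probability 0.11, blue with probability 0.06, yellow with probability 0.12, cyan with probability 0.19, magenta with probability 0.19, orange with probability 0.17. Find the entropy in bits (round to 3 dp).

H = −Σ pᵢ log₂ pᵢ.
−0.16·log₂(0.16) = 0.4230
−0.11·log₂(0.11) = 0.3503
−0.06·log₂(0.06) = 0.2435
−0.12·log₂(0.12) = 0.3671
−0.19·log₂(0.19) = 0.4552
−0.19·log₂(0.19) = 0.4552
−0.17·log₂(0.17) = 0.4346
Sum ≈ 2.7289 → 2.729 bits.

2.729 bits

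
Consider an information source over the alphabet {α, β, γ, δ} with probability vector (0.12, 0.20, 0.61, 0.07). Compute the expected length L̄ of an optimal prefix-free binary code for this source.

Repeatedly combine the two least-probable nodes; the expected code length is the sum of the merged weights.
merge 7/100 + 3/25 → 19/100
merge 19/100 + 1/5 → 39/100
merge 39/100 + 61/100 → 1
L = 19/100 + 39/100 + 1 = 79/50 = 1.58 bits/symbol.

1.58 bits/symbol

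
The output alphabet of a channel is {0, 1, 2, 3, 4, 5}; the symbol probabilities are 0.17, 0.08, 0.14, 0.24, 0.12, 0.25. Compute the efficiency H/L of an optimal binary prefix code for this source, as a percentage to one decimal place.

99.0%

Entropy H = −Σ p log₂ p ≈ 2.4844 bits.
Huffman merges: 2/25+3/25→1/5; 7/50+17/100→31/100; 1/5+6/25→11/25; 1/4+31/100→14/25; 11/25+14/25→1. L = 251/100 ≈ 2.5100.
Efficiency = H/L = 2.4844/2.5100 = 99.0%.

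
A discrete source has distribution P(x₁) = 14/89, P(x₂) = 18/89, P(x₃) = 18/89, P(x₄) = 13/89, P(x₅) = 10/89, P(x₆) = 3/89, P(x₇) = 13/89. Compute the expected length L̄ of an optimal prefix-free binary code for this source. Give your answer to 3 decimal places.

2.742 bits/symbol

Repeatedly combine the two least-probable nodes; the expected code length is the sum of the merged weights.
merge 3/89 + 10/89 → 13/89
merge 13/89 + 13/89 → 26/89
merge 13/89 + 14/89 → 27/89
merge 18/89 + 18/89 → 36/89
merge 26/89 + 27/89 → 53/89
merge 36/89 + 53/89 → 1
L = 13/89 + 26/89 + 27/89 + 36/89 + 53/89 + 1 = 244/89 ≈ 2.742 bits/symbol.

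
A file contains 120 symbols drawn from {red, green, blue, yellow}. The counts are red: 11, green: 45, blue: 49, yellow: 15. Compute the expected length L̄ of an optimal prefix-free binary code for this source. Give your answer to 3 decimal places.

1.808 bits/symbol

Probabilities are the counts divided by 120.
Repeatedly combine the two least-probable nodes; the expected code length is the sum of the merged weights.
merge 11/120 + 1/8 → 13/60
merge 13/60 + 3/8 → 71/120
merge 49/120 + 71/120 → 1
L = 13/60 + 71/120 + 1 = 217/120 ≈ 1.808 bits/symbol.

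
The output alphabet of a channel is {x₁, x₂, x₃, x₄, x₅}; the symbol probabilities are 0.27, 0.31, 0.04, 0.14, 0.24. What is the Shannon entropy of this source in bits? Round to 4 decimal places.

H = −Σ pᵢ log₂ pᵢ.
−0.27·log₂(0.27) = 0.5100
−0.31·log₂(0.31) = 0.5238
−0.04·log₂(0.04) = 0.1858
−0.14·log₂(0.14) = 0.3971
−0.24·log₂(0.24) = 0.4941
Sum ≈ 2.1108 → 2.1108 bits.

2.1108 bits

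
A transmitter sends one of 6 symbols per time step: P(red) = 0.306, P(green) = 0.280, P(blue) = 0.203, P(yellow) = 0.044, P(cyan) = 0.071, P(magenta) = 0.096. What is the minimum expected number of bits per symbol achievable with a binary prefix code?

2.326 bits/symbol

Repeatedly combine the two least-probable nodes; the expected code length is the sum of the merged weights.
merge 11/250 + 71/1000 → 23/200
merge 12/125 + 23/200 → 211/1000
merge 203/1000 + 211/1000 → 207/500
merge 7/25 + 153/500 → 293/500
merge 207/500 + 293/500 → 1
L = 23/200 + 211/1000 + 207/500 + 293/500 + 1 = 1163/500 = 2.326 bits/symbol.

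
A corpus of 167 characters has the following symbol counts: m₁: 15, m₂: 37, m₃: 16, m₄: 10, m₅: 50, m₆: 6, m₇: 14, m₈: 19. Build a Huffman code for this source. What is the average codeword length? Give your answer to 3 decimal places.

2.749 bits/symbol

Probabilities are the counts divided by 167.
Repeatedly combine the two least-probable nodes; the expected code length is the sum of the merged weights.
merge 6/167 + 10/167 → 16/167
merge 14/167 + 15/167 → 29/167
merge 16/167 + 16/167 → 32/167
merge 19/167 + 29/167 → 48/167
merge 32/167 + 37/167 → 69/167
merge 48/167 + 50/167 → 98/167
merge 69/167 + 98/167 → 1
L = 16/167 + 29/167 + 32/167 + 48/167 + 69/167 + 98/167 + 1 = 459/167 ≈ 2.749 bits/symbol.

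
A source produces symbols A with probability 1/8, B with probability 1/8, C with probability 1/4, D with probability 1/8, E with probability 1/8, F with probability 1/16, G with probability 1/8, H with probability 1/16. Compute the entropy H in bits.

2.875 bits

Each probability is a power of 1/2, so log₂(1/p) is an integer.
H = Σ p·log₂(1/p) = 1/8·3 + 1/8·3 + 1/4·2 + 1/8·3 + 1/8·3 + 1/16·4 + 1/8·3 + 1/16·4 = 2.875 bits.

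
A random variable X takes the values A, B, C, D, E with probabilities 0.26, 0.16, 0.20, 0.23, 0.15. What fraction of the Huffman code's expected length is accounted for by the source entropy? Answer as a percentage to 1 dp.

Entropy H = −Σ p log₂ p ≈ 2.2909 bits.
Huffman merges: 3/20+4/25→31/100; 1/5+23/100→43/100; 13/50+31/100→57/100; 43/100+57/100→1. L = 231/100 ≈ 2.3100.
Efficiency = H/L = 2.2909/2.3100 = 99.2%.

99.2%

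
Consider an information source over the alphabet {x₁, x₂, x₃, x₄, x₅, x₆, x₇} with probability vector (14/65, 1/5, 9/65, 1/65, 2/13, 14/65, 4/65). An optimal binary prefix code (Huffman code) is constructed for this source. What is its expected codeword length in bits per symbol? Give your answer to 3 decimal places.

Repeatedly combine the two least-probable nodes; the expected code length is the sum of the merged weights.
merge 1/65 + 4/65 → 1/13
merge 1/13 + 9/65 → 14/65
merge 2/13 + 1/5 → 23/65
merge 14/65 + 14/65 → 28/65
merge 14/65 + 23/65 → 37/65
merge 28/65 + 37/65 → 1
L = 1/13 + 14/65 + 23/65 + 28/65 + 37/65 + 1 = 172/65 ≈ 2.646 bits/symbol.

2.646 bits/symbol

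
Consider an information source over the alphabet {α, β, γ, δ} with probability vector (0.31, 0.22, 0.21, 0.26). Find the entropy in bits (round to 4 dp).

1.9825 bits

H = −Σ pᵢ log₂ pᵢ.
−0.31·log₂(0.31) = 0.5238
−0.22·log₂(0.22) = 0.4806
−0.21·log₂(0.21) = 0.4728
−0.26·log₂(0.26) = 0.5053
Sum ≈ 1.9825 → 1.9825 bits.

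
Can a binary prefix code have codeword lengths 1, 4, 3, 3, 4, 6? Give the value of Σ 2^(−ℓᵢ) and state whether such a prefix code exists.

0.890625; yes

With common denominator 2^6 = 64: Σ 2^(−ℓᵢ) = 32/64 + 4/64 + 8/64 + 8/64 + 4/64 + 1/64 = 57/64 = 0.890625.
Kraft's inequality requires Σ ≤ 1; here Σ = 0.890625 ≤ 1, so such a prefix code exists.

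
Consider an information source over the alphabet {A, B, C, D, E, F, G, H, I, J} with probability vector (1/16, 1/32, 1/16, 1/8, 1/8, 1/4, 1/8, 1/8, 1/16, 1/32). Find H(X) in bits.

Each probability is a power of 1/2, so log₂(1/p) is an integer.
H = Σ p·log₂(1/p) = 1/16·4 + 1/32·5 + 1/16·4 + 1/8·3 + 1/8·3 + 1/4·2 + 1/8·3 + 1/8·3 + 1/16·4 + 1/32·5 = 3.0625 bits.

3.0625 bits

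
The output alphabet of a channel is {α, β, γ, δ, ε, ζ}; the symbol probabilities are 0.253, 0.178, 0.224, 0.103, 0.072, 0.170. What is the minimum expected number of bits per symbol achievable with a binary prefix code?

Repeatedly combine the two least-probable nodes; the expected code length is the sum of the merged weights.
merge 9/125 + 103/1000 → 7/40
merge 17/100 + 7/40 → 69/200
merge 89/500 + 28/125 → 201/500
merge 253/1000 + 69/200 → 299/500
merge 201/500 + 299/500 → 1
L = 7/40 + 69/200 + 201/500 + 299/500 + 1 = 63/25 = 2.52 bits/symbol.

2.52 bits/symbol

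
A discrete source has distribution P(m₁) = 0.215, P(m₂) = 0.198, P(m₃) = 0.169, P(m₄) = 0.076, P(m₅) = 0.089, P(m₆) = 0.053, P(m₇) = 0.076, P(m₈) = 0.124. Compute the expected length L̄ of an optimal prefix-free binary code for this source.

Repeatedly combine the two least-probable nodes; the expected code length is the sum of the merged weights.
merge 53/1000 + 19/250 → 129/1000
merge 19/250 + 89/1000 → 33/200
merge 31/250 + 129/1000 → 253/1000
merge 33/200 + 169/1000 → 167/500
merge 99/500 + 43/200 → 413/1000
merge 253/1000 + 167/500 → 587/1000
merge 413/1000 + 587/1000 → 1
L = 129/1000 + 33/200 + 253/1000 + 167/500 + 413/1000 + 587/1000 + 1 = 2881/1000 = 2.881 bits/symbol.

2.881 bits/symbol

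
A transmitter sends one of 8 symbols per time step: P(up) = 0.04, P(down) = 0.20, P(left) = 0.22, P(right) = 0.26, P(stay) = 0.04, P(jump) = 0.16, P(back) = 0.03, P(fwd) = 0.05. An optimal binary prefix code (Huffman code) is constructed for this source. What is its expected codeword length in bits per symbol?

Repeatedly combine the two least-probable nodes; the expected code length is the sum of the merged weights.
merge 3/100 + 1/25 → 7/100
merge 1/25 + 1/20 → 9/100
merge 7/100 + 9/100 → 4/25
merge 4/25 + 4/25 → 8/25
merge 1/5 + 11/50 → 21/50
merge 13/50 + 8/25 → 29/50
merge 21/50 + 29/50 → 1
L = 7/100 + 9/100 + 4/25 + 8/25 + 21/50 + 29/50 + 1 = 66/25 = 2.64 bits/symbol.

2.64 bits/symbol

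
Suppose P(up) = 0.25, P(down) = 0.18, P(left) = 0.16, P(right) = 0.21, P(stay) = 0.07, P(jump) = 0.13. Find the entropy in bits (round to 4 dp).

H = −Σ pᵢ log₂ pᵢ.
−0.25·log₂(0.25) = 0.5000
−0.18·log₂(0.18) = 0.4453
−0.16·log₂(0.16) = 0.4230
−0.21·log₂(0.21) = 0.4728
−0.07·log₂(0.07) = 0.2686
−0.13·log₂(0.13) = 0.3826
Sum ≈ 2.4923 → 2.4923 bits.

2.4923 bits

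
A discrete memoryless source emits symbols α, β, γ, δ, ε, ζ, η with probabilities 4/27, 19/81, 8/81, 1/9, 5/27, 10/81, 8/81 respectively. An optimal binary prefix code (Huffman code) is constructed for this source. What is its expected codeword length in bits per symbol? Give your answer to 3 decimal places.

Repeatedly combine the two least-probable nodes; the expected code length is the sum of the merged weights.
merge 8/81 + 8/81 → 16/81
merge 1/9 + 10/81 → 19/81
merge 4/27 + 5/27 → 1/3
merge 16/81 + 19/81 → 35/81
merge 19/81 + 1/3 → 46/81
merge 35/81 + 46/81 → 1
L = 16/81 + 19/81 + 1/3 + 35/81 + 46/81 + 1 = 224/81 ≈ 2.765 bits/symbol.

2.765 bits/symbol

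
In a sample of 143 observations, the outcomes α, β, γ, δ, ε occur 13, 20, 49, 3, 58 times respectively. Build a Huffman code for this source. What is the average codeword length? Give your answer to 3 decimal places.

Probabilities are the counts divided by 143.
Repeatedly combine the two least-probable nodes; the expected code length is the sum of the merged weights.
merge 3/143 + 1/11 → 16/143
merge 16/143 + 20/143 → 36/143
merge 36/143 + 49/143 → 85/143
merge 58/143 + 85/143 → 1
L = 16/143 + 36/143 + 85/143 + 1 = 280/143 ≈ 1.958 bits/symbol.

1.958 bits/symbol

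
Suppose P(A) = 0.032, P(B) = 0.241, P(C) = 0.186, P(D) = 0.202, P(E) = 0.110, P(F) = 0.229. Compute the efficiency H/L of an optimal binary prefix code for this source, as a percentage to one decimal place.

Entropy H = −Σ p log₂ p ≈ 2.4084 bits.
Huffman merges: 4/125+11/100→71/500; 71/500+93/500→41/125; 101/500+229/1000→431/1000; 241/1000+41/125→569/1000; 431/1000+569/1000→1. L = 247/100 ≈ 2.4700.
Efficiency = H/L = 2.4084/2.4700 = 97.5%.

97.5%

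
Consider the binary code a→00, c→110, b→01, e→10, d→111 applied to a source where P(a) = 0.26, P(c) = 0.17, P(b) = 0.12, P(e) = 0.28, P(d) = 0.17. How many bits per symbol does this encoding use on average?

2.34 bits/symbol

L̄ = Σ pᵢ·ℓᵢ = 0.26·2 + 0.17·3 + 0.12·2 + 0.28·2 + 0.17·3 = 2.34 bits/symbol.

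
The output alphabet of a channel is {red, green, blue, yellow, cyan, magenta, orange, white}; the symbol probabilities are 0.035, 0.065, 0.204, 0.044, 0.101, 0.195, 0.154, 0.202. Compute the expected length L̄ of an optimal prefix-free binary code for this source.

Repeatedly combine the two least-probable nodes; the expected code length is the sum of the merged weights.
merge 7/200 + 11/250 → 79/1000
merge 13/200 + 79/1000 → 18/125
merge 101/1000 + 18/125 → 49/200
merge 77/500 + 39/200 → 349/1000
merge 101/500 + 51/250 → 203/500
merge 49/200 + 349/1000 → 297/500
merge 203/500 + 297/500 → 1
L = 79/1000 + 18/125 + 49/200 + 349/1000 + 203/500 + 297/500 + 1 = 2817/1000 = 2.817 bits/symbol.

2.817 bits/symbol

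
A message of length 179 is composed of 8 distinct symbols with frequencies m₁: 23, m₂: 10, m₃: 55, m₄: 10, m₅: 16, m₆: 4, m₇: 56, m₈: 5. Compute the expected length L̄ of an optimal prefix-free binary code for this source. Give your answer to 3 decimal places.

Probabilities are the counts divided by 179.
Repeatedly combine the two least-probable nodes; the expected code length is the sum of the merged weights.
merge 4/179 + 5/179 → 9/179
merge 9/179 + 10/179 → 19/179
merge 10/179 + 16/179 → 26/179
merge 19/179 + 23/179 → 42/179
merge 26/179 + 42/179 → 68/179
merge 55/179 + 56/179 → 111/179
merge 68/179 + 111/179 → 1
L = 9/179 + 19/179 + 26/179 + 42/179 + 68/179 + 111/179 + 1 = 454/179 ≈ 2.536 bits/symbol.

2.536 bits/symbol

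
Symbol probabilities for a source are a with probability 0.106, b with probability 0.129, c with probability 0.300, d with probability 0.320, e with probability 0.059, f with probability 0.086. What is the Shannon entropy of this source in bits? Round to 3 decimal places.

2.317 bits

H = −Σ pᵢ log₂ pᵢ.
−0.106·log₂(0.106) = 0.3432
−0.129·log₂(0.129) = 0.3811
−0.300·log₂(0.300) = 0.5211
−0.320·log₂(0.320) = 0.5260
−0.059·log₂(0.059) = 0.2409
−0.086·log₂(0.086) = 0.3044
Sum ≈ 2.3168 → 2.317 bits.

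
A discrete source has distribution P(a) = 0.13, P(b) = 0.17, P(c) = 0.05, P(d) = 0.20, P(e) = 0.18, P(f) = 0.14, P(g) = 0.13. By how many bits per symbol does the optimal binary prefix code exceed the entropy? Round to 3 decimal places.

0.077 bits

Entropy H = −Σ p log₂ p ≈ 2.7228 bits.
Huffman merges: 1/20+13/100→9/50; 13/100+7/50→27/100; 17/100+9/50→7/20; 9/50+1/5→19/50; 27/100+7/20→31/50; 19/50+31/50→1. L = 14/5 ≈ 2.8000.
L − H = 2.8000 − 2.7228 = 0.077 bits.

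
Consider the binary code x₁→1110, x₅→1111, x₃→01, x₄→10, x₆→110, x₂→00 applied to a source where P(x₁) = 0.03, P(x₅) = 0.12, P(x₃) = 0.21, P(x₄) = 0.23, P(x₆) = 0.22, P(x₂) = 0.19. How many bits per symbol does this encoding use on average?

L̄ = Σ pᵢ·ℓᵢ = 0.03·4 + 0.12·4 + 0.21·2 + 0.23·2 + 0.22·3 + 0.19·2 = 2.52 bits/symbol.

2.52 bits/symbol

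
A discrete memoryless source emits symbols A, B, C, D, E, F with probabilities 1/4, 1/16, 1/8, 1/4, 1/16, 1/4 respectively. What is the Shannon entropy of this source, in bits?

2.375 bits

Each probability is a power of 1/2, so log₂(1/p) is an integer.
H = Σ p·log₂(1/p) = 1/4·2 + 1/16·4 + 1/8·3 + 1/4·2 + 1/16·4 + 1/4·2 = 2.375 bits.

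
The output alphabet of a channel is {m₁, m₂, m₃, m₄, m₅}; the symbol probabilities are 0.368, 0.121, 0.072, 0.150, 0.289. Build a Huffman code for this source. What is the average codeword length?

Repeatedly combine the two least-probable nodes; the expected code length is the sum of the merged weights.
merge 9/125 + 121/1000 → 193/1000
merge 3/20 + 193/1000 → 343/1000
merge 289/1000 + 343/1000 → 79/125
merge 46/125 + 79/125 → 1
L = 193/1000 + 343/1000 + 79/125 + 1 = 271/125 = 2.168 bits/symbol.

2.168 bits/symbol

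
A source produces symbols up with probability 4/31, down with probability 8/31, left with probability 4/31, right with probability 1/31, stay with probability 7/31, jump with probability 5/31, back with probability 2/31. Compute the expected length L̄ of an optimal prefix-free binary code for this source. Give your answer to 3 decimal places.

2.613 bits/symbol

Repeatedly combine the two least-probable nodes; the expected code length is the sum of the merged weights.
merge 1/31 + 2/31 → 3/31
merge 3/31 + 4/31 → 7/31
merge 4/31 + 5/31 → 9/31
merge 7/31 + 7/31 → 14/31
merge 8/31 + 9/31 → 17/31
merge 14/31 + 17/31 → 1
L = 3/31 + 7/31 + 9/31 + 14/31 + 17/31 + 1 = 81/31 ≈ 2.613 bits/symbol.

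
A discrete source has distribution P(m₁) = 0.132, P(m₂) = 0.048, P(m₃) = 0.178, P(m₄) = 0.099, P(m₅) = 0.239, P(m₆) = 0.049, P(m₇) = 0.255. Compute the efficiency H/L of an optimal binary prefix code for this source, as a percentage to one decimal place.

Entropy H = −Σ p log₂ p ≈ 2.5789 bits.
Huffman merges: 6/125+49/1000→97/1000; 97/1000+99/1000→49/250; 33/250+89/500→31/100; 49/250+239/1000→87/200; 51/200+31/100→113/200; 87/200+113/200→1. L = 2603/1000 ≈ 2.6030.
Efficiency = H/L = 2.5789/2.6030 = 99.1%.

99.1%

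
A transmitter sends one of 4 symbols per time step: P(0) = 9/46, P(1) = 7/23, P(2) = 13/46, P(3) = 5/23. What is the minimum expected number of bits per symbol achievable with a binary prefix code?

Repeatedly combine the two least-probable nodes; the expected code length is the sum of the merged weights.
merge 9/46 + 5/23 → 19/46
merge 13/46 + 7/23 → 27/46
merge 19/46 + 27/46 → 1
L = 19/46 + 27/46 + 1 = 2 bits/symbol.

2 bits/symbol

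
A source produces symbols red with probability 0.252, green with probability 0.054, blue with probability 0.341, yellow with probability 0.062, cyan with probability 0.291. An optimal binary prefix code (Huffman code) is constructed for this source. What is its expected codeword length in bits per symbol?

2.116 bits/symbol

Repeatedly combine the two least-probable nodes; the expected code length is the sum of the merged weights.
merge 27/500 + 31/500 → 29/250
merge 29/250 + 63/250 → 46/125
merge 291/1000 + 341/1000 → 79/125
merge 46/125 + 79/125 → 1
L = 29/250 + 46/125 + 79/125 + 1 = 529/250 = 2.116 bits/symbol.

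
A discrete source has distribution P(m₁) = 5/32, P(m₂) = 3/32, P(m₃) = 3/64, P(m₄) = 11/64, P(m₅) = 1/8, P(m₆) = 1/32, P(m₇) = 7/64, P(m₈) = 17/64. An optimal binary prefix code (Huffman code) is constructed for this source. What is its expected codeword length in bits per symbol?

Repeatedly combine the two least-probable nodes; the expected code length is the sum of the merged weights.
merge 1/32 + 3/64 → 5/64
merge 5/64 + 3/32 → 11/64
merge 7/64 + 1/8 → 15/64
merge 5/32 + 11/64 → 21/64
merge 11/64 + 15/64 → 13/32
merge 17/64 + 21/64 → 19/32
merge 13/32 + 19/32 → 1
L = 5/64 + 11/64 + 15/64 + 21/64 + 13/32 + 19/32 + 1 = 45/16 = 2.8125 bits/symbol.

2.8125 bits/symbol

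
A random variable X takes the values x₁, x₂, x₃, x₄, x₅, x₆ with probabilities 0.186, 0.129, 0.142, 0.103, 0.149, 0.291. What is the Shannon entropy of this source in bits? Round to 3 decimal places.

H = −Σ pᵢ log₂ pᵢ.
−0.186·log₂(0.186) = 0.4514
−0.129·log₂(0.129) = 0.3811
−0.142·log₂(0.142) = 0.3999
−0.103·log₂(0.103) = 0.3378
−0.149·log₂(0.149) = 0.4092
−0.291·log₂(0.291) = 0.5182
Sum ≈ 2.4976 → 2.498 bits.

2.498 bits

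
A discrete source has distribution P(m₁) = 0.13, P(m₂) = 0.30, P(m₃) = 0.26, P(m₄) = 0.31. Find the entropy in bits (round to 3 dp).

1.933 bits

H = −Σ pᵢ log₂ pᵢ.
−0.13·log₂(0.13) = 0.3826
−0.30·log₂(0.30) = 0.5211
−0.26·log₂(0.26) = 0.5053
−0.31·log₂(0.31) = 0.5238
Sum ≈ 1.9328 → 1.933 bits.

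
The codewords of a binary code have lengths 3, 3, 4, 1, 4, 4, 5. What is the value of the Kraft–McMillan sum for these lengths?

0.96875

With common denominator 2^5 = 32: Σ 2^(−ℓᵢ) = 4/32 + 4/32 + 2/32 + 16/32 + 2/32 + 2/32 + 1/32 = 31/32 = 0.96875.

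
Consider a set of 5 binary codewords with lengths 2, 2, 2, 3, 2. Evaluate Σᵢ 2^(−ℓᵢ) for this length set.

1.125

With common denominator 2^3 = 8: Σ 2^(−ℓᵢ) = 2/8 + 2/8 + 2/8 + 1/8 + 2/8 = 9/8 = 1.125.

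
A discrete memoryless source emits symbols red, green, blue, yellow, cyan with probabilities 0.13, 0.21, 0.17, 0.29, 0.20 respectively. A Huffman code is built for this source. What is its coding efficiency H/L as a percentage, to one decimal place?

Entropy H = −Σ p log₂ p ≈ 2.2723 bits.
Huffman merges: 13/100+17/100→3/10; 1/5+21/100→41/100; 29/100+3/10→59/100; 41/100+59/100→1. L = 23/10 ≈ 2.3000.
Efficiency = H/L = 2.2723/2.3000 = 98.8%.

98.8%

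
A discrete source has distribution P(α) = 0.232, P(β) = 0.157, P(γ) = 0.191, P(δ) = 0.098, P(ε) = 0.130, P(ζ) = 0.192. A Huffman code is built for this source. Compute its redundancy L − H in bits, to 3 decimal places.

Entropy H = −Σ p log₂ p ≈ 2.5327 bits.
Huffman merges: 49/500+13/100→57/250; 157/1000+191/1000→87/250; 24/125+57/250→21/50; 29/125+87/250→29/50; 21/50+29/50→1. L = 322/125 ≈ 2.5760.
L − H = 2.5760 − 2.5327 = 0.043 bits.

0.043 bits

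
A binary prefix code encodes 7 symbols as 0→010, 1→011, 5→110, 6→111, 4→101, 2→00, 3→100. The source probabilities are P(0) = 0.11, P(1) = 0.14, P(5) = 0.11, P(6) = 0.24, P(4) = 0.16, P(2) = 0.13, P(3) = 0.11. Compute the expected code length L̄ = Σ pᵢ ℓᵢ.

2.87 bits/symbol

L̄ = Σ pᵢ·ℓᵢ = 0.11·3 + 0.14·3 + 0.11·3 + 0.24·3 + 0.16·3 + 0.13·2 + 0.11·3 = 2.87 bits/symbol.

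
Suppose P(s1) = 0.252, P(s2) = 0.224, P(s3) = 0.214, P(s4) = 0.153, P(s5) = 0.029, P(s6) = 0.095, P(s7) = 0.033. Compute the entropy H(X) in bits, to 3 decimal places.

H = −Σ pᵢ log₂ pᵢ.
−0.252·log₂(0.252) = 0.5011
−0.224·log₂(0.224) = 0.4835
−0.214·log₂(0.214) = 0.4760
−0.153·log₂(0.153) = 0.4144
−0.029·log₂(0.029) = 0.1481
−0.095·log₂(0.095) = 0.3226
−0.033·log₂(0.033) = 0.1624
Sum ≈ 2.5081 → 2.508 bits.

2.508 bits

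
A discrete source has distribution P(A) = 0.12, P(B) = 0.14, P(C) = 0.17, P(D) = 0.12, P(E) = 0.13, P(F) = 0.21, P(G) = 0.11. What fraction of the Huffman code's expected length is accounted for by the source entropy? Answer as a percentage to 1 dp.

Entropy H = −Σ p log₂ p ≈ 2.7716 bits.
Huffman merges: 11/100+3/25→23/100; 3/25+13/100→1/4; 7/50+17/100→31/100; 21/100+23/100→11/25; 1/4+31/100→14/25; 11/25+14/25→1. L = 279/100 ≈ 2.7900.
Efficiency = H/L = 2.7716/2.7900 = 99.3%.

99.3%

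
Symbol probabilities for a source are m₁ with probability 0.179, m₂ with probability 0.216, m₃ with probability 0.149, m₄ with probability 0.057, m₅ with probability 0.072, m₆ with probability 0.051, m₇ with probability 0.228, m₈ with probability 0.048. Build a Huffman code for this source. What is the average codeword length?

2.784 bits/symbol

Repeatedly combine the two least-probable nodes; the expected code length is the sum of the merged weights.
merge 6/125 + 51/1000 → 99/1000
merge 57/1000 + 9/125 → 129/1000
merge 99/1000 + 129/1000 → 57/250
merge 149/1000 + 179/1000 → 41/125
merge 27/125 + 57/250 → 111/250
merge 57/250 + 41/125 → 139/250
merge 111/250 + 139/250 → 1
L = 99/1000 + 129/1000 + 57/250 + 41/125 + 111/250 + 139/250 + 1 = 348/125 = 2.784 bits/symbol.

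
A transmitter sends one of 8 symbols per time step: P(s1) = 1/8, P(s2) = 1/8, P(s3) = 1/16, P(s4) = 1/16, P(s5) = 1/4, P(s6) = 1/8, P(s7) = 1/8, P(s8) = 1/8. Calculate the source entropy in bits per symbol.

2.875 bits

Each probability is a power of 1/2, so log₂(1/p) is an integer.
H = Σ p·log₂(1/p) = 1/8·3 + 1/8·3 + 1/16·4 + 1/16·4 + 1/4·2 + 1/8·3 + 1/8·3 + 1/8·3 = 2.875 bits.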